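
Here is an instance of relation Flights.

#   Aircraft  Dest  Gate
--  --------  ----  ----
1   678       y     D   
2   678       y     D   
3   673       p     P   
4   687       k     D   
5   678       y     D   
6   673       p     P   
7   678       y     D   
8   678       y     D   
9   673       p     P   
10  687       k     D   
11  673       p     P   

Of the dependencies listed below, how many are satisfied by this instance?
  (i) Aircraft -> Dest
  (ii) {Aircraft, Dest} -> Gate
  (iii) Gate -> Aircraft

2

(i) Aircraft -> Dest: every LHS value maps to a single RHS value — holds.
(ii) {Aircraft, Dest} -> Gate: every LHS value maps to a single RHS value — holds.
(iii) Gate -> Aircraft: Gate=D: rows 1, 2, 4, 5, 7, 8, 10 → Aircraft takes values {678, 687} — violation — fails.
2 of the 3 dependencies hold.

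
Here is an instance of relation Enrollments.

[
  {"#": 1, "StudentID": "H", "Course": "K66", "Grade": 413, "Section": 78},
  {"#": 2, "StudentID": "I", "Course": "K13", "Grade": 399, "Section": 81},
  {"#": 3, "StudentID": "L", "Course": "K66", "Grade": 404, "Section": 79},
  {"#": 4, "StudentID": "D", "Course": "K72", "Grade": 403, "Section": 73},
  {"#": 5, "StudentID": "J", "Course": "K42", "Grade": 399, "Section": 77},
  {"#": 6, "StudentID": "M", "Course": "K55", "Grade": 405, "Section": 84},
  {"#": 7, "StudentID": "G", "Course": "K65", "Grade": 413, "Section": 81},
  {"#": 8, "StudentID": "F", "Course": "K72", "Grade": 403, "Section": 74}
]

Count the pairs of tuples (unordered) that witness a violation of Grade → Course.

2

Grade=413: violating pairs (1,7) — 1 pair.
Grade=399: violating pairs (2,5) — 1 pair.
Grade=403: all 2 rows agree on Course — 0 pairs.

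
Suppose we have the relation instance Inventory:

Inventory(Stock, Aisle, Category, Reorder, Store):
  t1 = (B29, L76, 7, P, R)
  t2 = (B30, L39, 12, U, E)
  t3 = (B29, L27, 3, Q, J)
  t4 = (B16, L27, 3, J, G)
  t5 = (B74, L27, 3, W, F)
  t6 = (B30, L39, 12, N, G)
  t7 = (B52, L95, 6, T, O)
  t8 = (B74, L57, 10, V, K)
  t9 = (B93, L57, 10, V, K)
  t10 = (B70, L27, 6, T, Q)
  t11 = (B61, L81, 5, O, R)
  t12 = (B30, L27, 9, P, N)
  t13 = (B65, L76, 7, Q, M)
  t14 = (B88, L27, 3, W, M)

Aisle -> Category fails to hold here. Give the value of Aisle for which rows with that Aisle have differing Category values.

Aisle=L76: rows 1, 13 → Category = 7, 7 ✓
Aisle=L39: rows 2, 6 → Category = 12, 12 ✓
Aisle=L27: rows 3, 4, 5, 10, 12, 14 → Category takes values {3, 6, 9} — violation
Aisle=L95: row 7 → Category = 6 ✓
Aisle=L57: rows 8, 9 → Category = 10, 10 ✓
Aisle=L81: row 11 → Category = 5 ✓
The only Aisle value with inconsistent Category is Aisle=L27.

L27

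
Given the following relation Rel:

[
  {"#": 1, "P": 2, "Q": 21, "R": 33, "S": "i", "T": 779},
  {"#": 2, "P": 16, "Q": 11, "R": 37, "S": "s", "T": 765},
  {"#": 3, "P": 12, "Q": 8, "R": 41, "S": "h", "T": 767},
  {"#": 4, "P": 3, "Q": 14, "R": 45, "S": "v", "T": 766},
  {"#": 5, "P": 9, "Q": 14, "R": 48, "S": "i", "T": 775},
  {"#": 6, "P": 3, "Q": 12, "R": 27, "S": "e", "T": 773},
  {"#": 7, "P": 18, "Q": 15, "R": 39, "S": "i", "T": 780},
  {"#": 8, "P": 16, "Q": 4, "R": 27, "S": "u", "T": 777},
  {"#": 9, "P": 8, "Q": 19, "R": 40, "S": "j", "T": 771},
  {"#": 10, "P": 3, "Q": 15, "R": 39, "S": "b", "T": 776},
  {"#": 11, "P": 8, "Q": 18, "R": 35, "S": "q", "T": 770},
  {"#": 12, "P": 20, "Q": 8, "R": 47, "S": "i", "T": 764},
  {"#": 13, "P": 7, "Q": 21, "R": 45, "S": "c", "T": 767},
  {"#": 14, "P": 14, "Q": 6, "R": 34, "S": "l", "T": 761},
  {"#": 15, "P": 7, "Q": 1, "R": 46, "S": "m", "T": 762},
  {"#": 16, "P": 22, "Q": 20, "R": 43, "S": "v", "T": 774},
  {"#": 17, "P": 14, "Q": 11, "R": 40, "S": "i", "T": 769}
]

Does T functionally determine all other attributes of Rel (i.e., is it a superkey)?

No

Rows 3 and 13 have the same T value T=767 but are distinct tuples, so T does not determine every attribute — not a superkey.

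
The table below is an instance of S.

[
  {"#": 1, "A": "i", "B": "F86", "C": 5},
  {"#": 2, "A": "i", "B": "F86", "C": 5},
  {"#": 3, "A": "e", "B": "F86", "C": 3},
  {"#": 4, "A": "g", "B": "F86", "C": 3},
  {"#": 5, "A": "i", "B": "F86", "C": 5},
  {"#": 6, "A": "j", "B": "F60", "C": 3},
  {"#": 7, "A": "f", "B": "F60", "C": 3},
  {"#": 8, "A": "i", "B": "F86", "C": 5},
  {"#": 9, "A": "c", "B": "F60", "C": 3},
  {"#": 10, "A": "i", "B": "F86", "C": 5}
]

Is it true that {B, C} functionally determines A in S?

No

(B=F86, C=5): rows 1, 2, 5, 8, 10 → A = i, i, i, i, i ✓
(B=F86, C=3): rows 3, 4 → A takes values {e, g} — violation
(B=F60, C=3): rows 6, 7, 9 → A takes values {j, f, c} — violation
Two rows agree on {B, C} but differ on A, so {B, C} → A does not hold.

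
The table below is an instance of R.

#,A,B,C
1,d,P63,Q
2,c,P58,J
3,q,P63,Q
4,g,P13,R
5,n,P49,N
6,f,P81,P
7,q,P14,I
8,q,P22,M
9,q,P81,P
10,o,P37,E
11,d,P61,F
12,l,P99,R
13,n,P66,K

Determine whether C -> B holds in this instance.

C=Q: rows 1, 3 → B = P63, P63 ✓
C=J: row 2 → B = P58 ✓
C=R: rows 4, 12 → B takes values {P13, P99} — violation
C=N: row 5 → B = P49 ✓
C=P: rows 6, 9 → B = P81, P81 ✓
C=I: row 7 → B = P14 ✓
C=M: row 8 → B = P22 ✓
C=E: row 10 → B = P37 ✓
C=F: row 11 → B = P61 ✓
C=K: row 13 → B = P66 ✓
Two rows agree on C but differ on B, so C -> B does not hold.

No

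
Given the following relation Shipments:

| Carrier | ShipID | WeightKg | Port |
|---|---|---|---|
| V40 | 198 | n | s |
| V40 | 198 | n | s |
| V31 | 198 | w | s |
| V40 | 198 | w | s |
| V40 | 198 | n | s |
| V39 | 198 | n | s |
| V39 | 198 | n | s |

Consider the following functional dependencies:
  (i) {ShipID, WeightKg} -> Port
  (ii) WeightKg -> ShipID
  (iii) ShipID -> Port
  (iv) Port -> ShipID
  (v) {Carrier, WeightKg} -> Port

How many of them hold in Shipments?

(i) {ShipID, WeightKg} -> Port: every LHS value maps to a single RHS value — holds.
(ii) WeightKg -> ShipID: every LHS value maps to a single RHS value — holds.
(iii) ShipID -> Port: every LHS value maps to a single RHS value — holds.
(iv) Port -> ShipID: every LHS value maps to a single RHS value — holds.
(v) {Carrier, WeightKg} -> Port: every LHS value maps to a single RHS value — holds.
5 of the 5 dependencies hold.

5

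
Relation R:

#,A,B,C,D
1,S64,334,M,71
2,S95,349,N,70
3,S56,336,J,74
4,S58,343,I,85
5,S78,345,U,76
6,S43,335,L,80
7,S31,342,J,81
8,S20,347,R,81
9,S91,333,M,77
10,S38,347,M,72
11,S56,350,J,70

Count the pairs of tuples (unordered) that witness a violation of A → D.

1

A=S56: violating pairs (3,11) — 1 pair.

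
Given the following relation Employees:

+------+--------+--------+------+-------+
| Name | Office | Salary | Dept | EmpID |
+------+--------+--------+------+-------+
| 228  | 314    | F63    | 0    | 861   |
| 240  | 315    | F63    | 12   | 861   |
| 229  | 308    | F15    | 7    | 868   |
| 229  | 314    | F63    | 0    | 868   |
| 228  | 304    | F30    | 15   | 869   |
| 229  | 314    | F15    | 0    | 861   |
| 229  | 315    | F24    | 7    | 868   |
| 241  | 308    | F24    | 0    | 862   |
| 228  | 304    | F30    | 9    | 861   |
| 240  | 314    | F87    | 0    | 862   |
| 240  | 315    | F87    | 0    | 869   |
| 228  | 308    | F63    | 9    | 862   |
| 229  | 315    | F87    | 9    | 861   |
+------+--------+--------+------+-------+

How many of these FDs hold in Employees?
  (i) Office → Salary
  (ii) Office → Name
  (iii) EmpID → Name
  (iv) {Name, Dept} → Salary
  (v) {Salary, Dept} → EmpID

0

(i) Office → Salary: Office=314: 4 rows → Salary takes values {F63, F15, F87} — violation; Office=315: 4 rows → Salary takes values {F63, F24, F87} — violation; Office=308: 3 rows → Salary takes values {F15, F24, F63} — violation — fails.
(ii) Office → Name: Office=314: 4 rows → Name takes values {228, 229, 240} — violation; Office=315: 4 rows → Name takes values {240, 229} — violation; Office=308: 3 rows → Name takes values {229, 241, 228} — violation — fails.
(iii) EmpID → Name: EmpID=861: 5 rows → Name takes values {228, 240, 229} — violation; EmpID=869: 2 rows → Name takes values {228, 240} — violation; EmpID=862: 3 rows → Name takes values {241, 240, 228} — violation — fails.
(iv) {Name, Dept} → Salary: (Name=229, Dept=7): 2 rows → Salary takes values {F15, F24} — violation; (Name=229, Dept=0): 2 rows → Salary takes values {F63, F15} — violation; (Name=228, Dept=9): 2 rows → Salary takes values {F30, F63} — violation — fails.
(v) {Salary, Dept} → EmpID: (Salary=F63, Dept=0): 2 rows → EmpID takes values {861, 868} — violation; (Salary=F87, Dept=0): 2 rows → EmpID takes values {862, 869} — violation — fails.
None of the 5 dependencies hold.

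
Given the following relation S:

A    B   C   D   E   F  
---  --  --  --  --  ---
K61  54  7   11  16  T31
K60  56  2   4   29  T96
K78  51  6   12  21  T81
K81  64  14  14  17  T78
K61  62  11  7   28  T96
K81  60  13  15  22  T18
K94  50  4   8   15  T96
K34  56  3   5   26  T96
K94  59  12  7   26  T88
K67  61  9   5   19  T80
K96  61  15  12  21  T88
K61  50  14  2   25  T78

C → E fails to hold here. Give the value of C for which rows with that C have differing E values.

14

C=7: 1 row → E = 16 ✓
C=2: 1 row → E = 29 ✓
C=6: 1 row → E = 21 ✓
C=14: 2 rows → E takes values {17, 25} — violation
C=11: 1 row → E = 28 ✓
C=13: 1 row → E = 22 ✓
C=4: 1 row → E = 15 ✓
C=3: 1 row → E = 26 ✓
C=12: 1 row → E = 26 ✓
C=9: 1 row → E = 19 ✓
C=15: 1 row → E = 21 ✓
The only C value with inconsistent E is C=14.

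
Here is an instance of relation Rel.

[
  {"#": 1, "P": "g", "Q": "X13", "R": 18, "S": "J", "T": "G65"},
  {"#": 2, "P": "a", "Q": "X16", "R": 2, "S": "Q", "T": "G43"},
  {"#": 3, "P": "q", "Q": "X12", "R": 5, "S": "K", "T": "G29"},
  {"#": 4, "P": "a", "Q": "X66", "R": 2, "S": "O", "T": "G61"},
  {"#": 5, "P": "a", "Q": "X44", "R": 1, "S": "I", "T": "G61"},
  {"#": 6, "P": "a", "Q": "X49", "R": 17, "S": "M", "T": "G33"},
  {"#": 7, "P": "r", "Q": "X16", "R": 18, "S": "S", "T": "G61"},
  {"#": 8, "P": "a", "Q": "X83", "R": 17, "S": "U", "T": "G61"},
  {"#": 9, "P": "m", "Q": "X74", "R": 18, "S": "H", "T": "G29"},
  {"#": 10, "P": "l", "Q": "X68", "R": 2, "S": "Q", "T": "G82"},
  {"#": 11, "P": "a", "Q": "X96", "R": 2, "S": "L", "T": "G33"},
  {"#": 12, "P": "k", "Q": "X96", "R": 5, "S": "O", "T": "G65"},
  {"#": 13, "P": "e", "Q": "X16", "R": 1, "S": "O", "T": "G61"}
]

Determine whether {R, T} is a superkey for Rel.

Rows 5 and 13 have the same {R, T} value (R=1, T=G61) but are distinct tuples, so {R, T} does not determine every attribute — not a superkey.

No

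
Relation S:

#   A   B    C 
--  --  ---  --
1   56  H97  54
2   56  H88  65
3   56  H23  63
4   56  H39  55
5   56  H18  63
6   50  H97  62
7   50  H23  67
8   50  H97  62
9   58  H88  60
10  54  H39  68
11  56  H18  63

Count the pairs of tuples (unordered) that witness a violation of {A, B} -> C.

0

(A=56, B=H18): all 2 rows agree on C — 0 pairs.
(A=50, B=H97): all 2 rows agree on C — 0 pairs.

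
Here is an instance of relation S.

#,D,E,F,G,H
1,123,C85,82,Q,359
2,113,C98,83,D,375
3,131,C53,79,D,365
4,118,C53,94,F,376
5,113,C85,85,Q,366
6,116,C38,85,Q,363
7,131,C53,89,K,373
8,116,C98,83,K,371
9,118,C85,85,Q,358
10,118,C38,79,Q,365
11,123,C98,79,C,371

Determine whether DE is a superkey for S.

No

Rows 3 and 7 have the same DE value (D=131, E=C53) but are distinct tuples, so DE does not determine every attribute — not a superkey.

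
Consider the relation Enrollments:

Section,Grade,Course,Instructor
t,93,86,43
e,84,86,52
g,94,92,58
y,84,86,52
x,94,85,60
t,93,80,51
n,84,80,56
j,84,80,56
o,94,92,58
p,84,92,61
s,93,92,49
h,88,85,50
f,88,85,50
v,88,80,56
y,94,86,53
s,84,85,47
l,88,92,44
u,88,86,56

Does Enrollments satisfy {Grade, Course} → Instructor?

Yes

(Grade=93, Course=86): 1 row → Instructor = 43 ✓
(Grade=84, Course=86): 2 rows → Instructor = 52, 52 ✓
(Grade=94, Course=92): 2 rows → Instructor = 58, 58 ✓
(Grade=94, Course=85): 1 row → Instructor = 60 ✓
(Grade=93, Course=80): 1 row → Instructor = 51 ✓
(Grade=84, Course=80): 2 rows → Instructor = 56, 56 ✓
(Grade=84, Course=92): 1 row → Instructor = 61 ✓
(Grade=93, Course=92): 1 row → Instructor = 49 ✓
(Grade=88, Course=85): 2 rows → Instructor = 50, 50 ✓
(Grade=88, Course=80): 1 row → Instructor = 56 ✓
(Grade=94, Course=86): 1 row → Instructor = 53 ✓
(Grade=84, Course=85): 1 row → Instructor = 47 ✓
(Grade=88, Course=92): 1 row → Instructor = 44 ✓
(Grade=88, Course=86): 1 row → Instructor = 56 ✓
Every {Grade, Course} value is associated with a single Instructor value, so {Grade, Course} → Instructor holds.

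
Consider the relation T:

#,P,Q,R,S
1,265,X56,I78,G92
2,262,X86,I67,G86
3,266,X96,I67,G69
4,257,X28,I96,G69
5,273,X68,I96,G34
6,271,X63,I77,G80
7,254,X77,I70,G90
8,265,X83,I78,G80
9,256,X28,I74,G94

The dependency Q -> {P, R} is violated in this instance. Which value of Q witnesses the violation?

X28

Q=X56: row 1 → {P,R} = (265, I78) ✓
Q=X86: row 2 → {P,R} = (262, I67) ✓
Q=X96: row 3 → {P,R} = (266, I67) ✓
Q=X28: rows 4, 9 → {P,R} takes values {(257, I96), (256, I74)} — violation
Q=X68: row 5 → {P,R} = (273, I96) ✓
Q=X63: row 6 → {P,R} = (271, I77) ✓
Q=X77: row 7 → {P,R} = (254, I70) ✓
Q=X83: row 8 → {P,R} = (265, I78) ✓
The only Q value with inconsistent RHS is Q=X28.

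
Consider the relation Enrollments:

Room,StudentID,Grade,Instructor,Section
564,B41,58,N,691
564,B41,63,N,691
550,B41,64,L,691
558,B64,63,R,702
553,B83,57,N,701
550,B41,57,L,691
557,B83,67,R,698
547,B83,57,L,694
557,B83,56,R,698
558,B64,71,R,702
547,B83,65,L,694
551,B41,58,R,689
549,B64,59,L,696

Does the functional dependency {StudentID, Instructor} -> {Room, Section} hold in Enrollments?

(StudentID=B41, Instructor=N): 2 rows → {Room,Section} = (564, 691), (564, 691) ✓
(StudentID=B41, Instructor=L): 2 rows → {Room,Section} = (550, 691), (550, 691) ✓
(StudentID=B64, Instructor=R): 2 rows → {Room,Section} = (558, 702), (558, 702) ✓
(StudentID=B83, Instructor=N): 1 row → {Room,Section} = (553, 701) ✓
(StudentID=B83, Instructor=R): 2 rows → {Room,Section} = (557, 698), (557, 698) ✓
(StudentID=B83, Instructor=L): 2 rows → {Room,Section} = (547, 694), (547, 694) ✓
(StudentID=B41, Instructor=R): 1 row → {Room,Section} = (551, 689) ✓
(StudentID=B64, Instructor=L): 1 row → {Room,Section} = (549, 696) ✓
Every {StudentID, Instructor} value is associated with a single {Room, Section} value, so {StudentID, Instructor} -> {Room, Section} holds.

Yes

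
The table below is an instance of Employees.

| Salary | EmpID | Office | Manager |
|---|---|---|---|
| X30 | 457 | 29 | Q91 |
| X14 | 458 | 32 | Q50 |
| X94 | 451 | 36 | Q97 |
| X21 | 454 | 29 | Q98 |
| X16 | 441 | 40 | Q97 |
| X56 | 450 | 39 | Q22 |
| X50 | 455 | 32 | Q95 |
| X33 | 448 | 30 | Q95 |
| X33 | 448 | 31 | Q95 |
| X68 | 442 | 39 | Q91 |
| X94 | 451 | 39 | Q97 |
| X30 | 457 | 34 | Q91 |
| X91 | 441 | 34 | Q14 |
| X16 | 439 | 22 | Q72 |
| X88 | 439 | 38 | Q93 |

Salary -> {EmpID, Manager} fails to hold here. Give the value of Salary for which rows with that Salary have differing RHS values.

X16

Salary=X30: 2 rows → {EmpID,Manager} = (457, Q91), (457, Q91) ✓
Salary=X14: 1 row → {EmpID,Manager} = (458, Q50) ✓
Salary=X94: 2 rows → {EmpID,Manager} = (451, Q97), (451, Q97) ✓
Salary=X21: 1 row → {EmpID,Manager} = (454, Q98) ✓
Salary=X16: 2 rows → {EmpID,Manager} takes values {(441, Q97), (439, Q72)} — violation
Salary=X56: 1 row → {EmpID,Manager} = (450, Q22) ✓
Salary=X50: 1 row → {EmpID,Manager} = (455, Q95) ✓
Salary=X33: 2 rows → {EmpID,Manager} = (448, Q95), (448, Q95) ✓
Salary=X68: 1 row → {EmpID,Manager} = (442, Q91) ✓
Salary=X91: 1 row → {EmpID,Manager} = (441, Q14) ✓
Salary=X88: 1 row → {EmpID,Manager} = (439, Q93) ✓
The only Salary value with inconsistent RHS is Salary=X16.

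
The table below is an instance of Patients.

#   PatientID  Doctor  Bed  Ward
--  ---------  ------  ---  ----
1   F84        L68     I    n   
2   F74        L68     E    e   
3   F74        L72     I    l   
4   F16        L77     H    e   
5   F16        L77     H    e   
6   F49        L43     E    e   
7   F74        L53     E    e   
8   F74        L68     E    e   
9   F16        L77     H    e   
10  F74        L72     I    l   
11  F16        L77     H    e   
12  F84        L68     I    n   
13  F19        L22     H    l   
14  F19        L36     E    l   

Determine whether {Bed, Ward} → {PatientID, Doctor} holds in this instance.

(Bed=I, Ward=n): rows 1, 12 → {PatientID,Doctor} = (F84, L68), (F84, L68) ✓
(Bed=E, Ward=e): rows 2, 6, 7, 8 → {PatientID,Doctor} takes values {(F74, L68), (F49, L43), (F74, L53)} — violation
(Bed=I, Ward=l): rows 3, 10 → {PatientID,Doctor} = (F74, L72), (F74, L72) ✓
(Bed=H, Ward=e): rows 4, 5, 9, 11 → {PatientID,Doctor} = (F16, L77), (F16, L77), (F16, L77), (F16, L77) ✓
(Bed=H, Ward=l): row 13 → {PatientID,Doctor} = (F19, L22) ✓
(Bed=E, Ward=l): row 14 → {PatientID,Doctor} = (F19, L36) ✓
Two rows agree on {Bed, Ward} but differ on {PatientID, Doctor}, so {Bed, Ward} → {PatientID, Doctor} does not hold.

No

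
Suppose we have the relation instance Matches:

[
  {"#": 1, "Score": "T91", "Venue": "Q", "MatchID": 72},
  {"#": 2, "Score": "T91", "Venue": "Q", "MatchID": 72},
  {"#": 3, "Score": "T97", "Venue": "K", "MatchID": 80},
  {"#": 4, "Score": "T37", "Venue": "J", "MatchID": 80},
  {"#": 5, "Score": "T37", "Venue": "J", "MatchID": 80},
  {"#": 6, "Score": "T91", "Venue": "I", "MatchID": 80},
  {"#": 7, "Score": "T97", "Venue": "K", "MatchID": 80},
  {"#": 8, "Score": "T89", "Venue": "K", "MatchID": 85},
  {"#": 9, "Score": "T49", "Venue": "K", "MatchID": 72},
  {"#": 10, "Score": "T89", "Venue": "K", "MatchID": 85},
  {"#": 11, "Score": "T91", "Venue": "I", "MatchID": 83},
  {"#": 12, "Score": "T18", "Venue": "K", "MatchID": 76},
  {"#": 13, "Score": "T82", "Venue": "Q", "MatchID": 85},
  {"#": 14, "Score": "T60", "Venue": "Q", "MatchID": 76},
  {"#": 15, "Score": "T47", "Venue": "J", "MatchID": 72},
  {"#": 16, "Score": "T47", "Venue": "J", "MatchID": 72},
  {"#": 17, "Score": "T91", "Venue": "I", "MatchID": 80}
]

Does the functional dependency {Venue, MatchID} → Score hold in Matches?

Yes

(Venue=Q, MatchID=72): rows 1, 2 → Score = T91, T91 ✓
(Venue=K, MatchID=80): rows 3, 7 → Score = T97, T97 ✓
(Venue=J, MatchID=80): rows 4, 5 → Score = T37, T37 ✓
(Venue=I, MatchID=80): rows 6, 17 → Score = T91, T91 ✓
(Venue=K, MatchID=85): rows 8, 10 → Score = T89, T89 ✓
(Venue=K, MatchID=72): row 9 → Score = T49 ✓
(Venue=I, MatchID=83): row 11 → Score = T91 ✓
(Venue=K, MatchID=76): row 12 → Score = T18 ✓
(Venue=Q, MatchID=85): row 13 → Score = T82 ✓
(Venue=Q, MatchID=76): row 14 → Score = T60 ✓
(Venue=J, MatchID=72): rows 15, 16 → Score = T47, T47 ✓
Every {Venue, MatchID} value is associated with a single Score value, so {Venue, MatchID} → Score holds.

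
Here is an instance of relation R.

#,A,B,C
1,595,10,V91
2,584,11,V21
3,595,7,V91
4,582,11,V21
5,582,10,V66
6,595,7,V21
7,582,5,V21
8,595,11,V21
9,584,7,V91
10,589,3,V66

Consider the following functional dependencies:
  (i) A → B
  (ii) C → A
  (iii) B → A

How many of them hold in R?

(i) A → B: A=595: rows 1, 3, 6, 8 → B takes values {10, 7, 11} — violation; A=584: rows 2, 9 → B takes values {11, 7} — violation; A=582: rows 4, 5, 7 → B takes values {11, 10, 5} — violation — fails.
(ii) C → A: C=V91: rows 1, 3, 9 → A takes values {595, 584} — violation; C=V21: rows 2, 4, 6, 7, 8 → A takes values {584, 582, 595} — violation; C=V66: rows 5, 10 → A takes values {582, 589} — violation — fails.
(iii) B → A: B=10: rows 1, 5 → A takes values {595, 582} — violation; B=11: rows 2, 4, 8 → A takes values {584, 582, 595} — violation; B=7: rows 3, 6, 9 → A takes values {595, 584} — violation — fails.
None of the 3 dependencies hold.

0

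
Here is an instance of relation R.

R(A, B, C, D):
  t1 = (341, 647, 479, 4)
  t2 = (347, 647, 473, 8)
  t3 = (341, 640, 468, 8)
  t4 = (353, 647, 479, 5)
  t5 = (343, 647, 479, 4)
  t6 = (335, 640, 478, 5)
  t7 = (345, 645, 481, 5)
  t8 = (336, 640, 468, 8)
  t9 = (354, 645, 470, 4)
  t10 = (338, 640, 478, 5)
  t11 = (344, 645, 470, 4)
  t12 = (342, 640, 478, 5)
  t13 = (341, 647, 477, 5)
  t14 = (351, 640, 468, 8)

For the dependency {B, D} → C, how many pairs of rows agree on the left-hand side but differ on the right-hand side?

1

(B=647, D=4): all 2 rows agree on C — 0 pairs.
(B=640, D=8): all 3 rows agree on C — 0 pairs.
(B=647, D=5): violating pairs (4,13) — 1 pair.
(B=640, D=5): all 3 rows agree on C — 0 pairs.
(B=645, D=4): all 2 rows agree on C — 0 pairs.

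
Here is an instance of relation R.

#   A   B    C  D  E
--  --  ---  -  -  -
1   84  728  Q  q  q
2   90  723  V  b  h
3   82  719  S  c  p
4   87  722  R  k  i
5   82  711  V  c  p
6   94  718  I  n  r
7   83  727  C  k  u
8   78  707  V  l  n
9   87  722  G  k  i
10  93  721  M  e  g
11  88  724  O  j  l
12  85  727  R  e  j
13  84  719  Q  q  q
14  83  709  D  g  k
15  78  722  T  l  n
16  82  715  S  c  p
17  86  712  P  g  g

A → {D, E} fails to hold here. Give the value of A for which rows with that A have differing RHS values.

A=84: rows 1, 13 → {D,E} = (q, q), (q, q) ✓
A=90: row 2 → {D,E} = (b, h) ✓
A=82: rows 3, 5, 16 → {D,E} = (c, p), (c, p), (c, p) ✓
A=87: rows 4, 9 → {D,E} = (k, i), (k, i) ✓
A=94: row 6 → {D,E} = (n, r) ✓
A=83: rows 7, 14 → {D,E} takes values {(k, u), (g, k)} — violation
A=78: rows 8, 15 → {D,E} = (l, n), (l, n) ✓
A=93: row 10 → {D,E} = (e, g) ✓
A=88: row 11 → {D,E} = (j, l) ✓
A=85: row 12 → {D,E} = (e, j) ✓
A=86: row 17 → {D,E} = (g, g) ✓
The only A value with inconsistent RHS is A=83.

83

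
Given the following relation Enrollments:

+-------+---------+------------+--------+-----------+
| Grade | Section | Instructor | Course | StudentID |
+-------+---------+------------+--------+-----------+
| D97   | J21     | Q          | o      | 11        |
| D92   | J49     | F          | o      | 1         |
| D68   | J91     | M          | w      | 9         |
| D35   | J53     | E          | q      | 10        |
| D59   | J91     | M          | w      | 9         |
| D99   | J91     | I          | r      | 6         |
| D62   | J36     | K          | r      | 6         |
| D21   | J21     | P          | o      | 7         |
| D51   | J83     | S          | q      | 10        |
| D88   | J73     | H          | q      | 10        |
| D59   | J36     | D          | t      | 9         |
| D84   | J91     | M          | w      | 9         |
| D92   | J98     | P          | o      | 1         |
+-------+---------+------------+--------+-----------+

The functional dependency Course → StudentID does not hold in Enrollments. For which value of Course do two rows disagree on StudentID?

Course=o: 4 rows → StudentID takes values {11, 1, 7} — violation
Course=w: 3 rows → StudentID = 9, 9, 9 ✓
Course=q: 3 rows → StudentID = 10, 10, 10 ✓
Course=r: 2 rows → StudentID = 6, 6 ✓
Course=t: 1 row → StudentID = 9 ✓
The only Course value with inconsistent StudentID is Course=o.

o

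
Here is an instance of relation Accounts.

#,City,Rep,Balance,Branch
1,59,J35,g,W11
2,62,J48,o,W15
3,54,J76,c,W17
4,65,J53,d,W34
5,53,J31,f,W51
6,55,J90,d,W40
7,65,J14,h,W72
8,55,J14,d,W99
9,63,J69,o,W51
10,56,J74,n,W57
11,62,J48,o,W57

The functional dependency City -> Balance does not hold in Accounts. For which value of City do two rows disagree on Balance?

City=59: row 1 → Balance = g ✓
City=62: rows 2, 11 → Balance = o, o ✓
City=54: row 3 → Balance = c ✓
City=65: rows 4, 7 → Balance takes values {d, h} — violation
City=53: row 5 → Balance = f ✓
City=55: rows 6, 8 → Balance = d, d ✓
City=63: row 9 → Balance = o ✓
City=56: row 10 → Balance = n ✓
The only City value with inconsistent Balance is City=65.

65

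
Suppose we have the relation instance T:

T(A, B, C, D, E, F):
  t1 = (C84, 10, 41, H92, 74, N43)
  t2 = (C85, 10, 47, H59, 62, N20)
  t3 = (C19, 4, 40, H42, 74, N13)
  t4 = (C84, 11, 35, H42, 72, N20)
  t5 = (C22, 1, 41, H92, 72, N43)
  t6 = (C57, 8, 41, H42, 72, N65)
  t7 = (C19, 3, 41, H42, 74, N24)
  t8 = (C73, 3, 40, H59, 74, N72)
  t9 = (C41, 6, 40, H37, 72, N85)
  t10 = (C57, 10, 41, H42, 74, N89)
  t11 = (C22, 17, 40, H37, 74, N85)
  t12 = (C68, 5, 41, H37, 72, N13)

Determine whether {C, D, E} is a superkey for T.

Rows 7 and 10 have the same {C, D, E} value (C=41, D=H42, E=74) but are distinct tuples, so {C, D, E} does not determine every attribute — not a superkey.

No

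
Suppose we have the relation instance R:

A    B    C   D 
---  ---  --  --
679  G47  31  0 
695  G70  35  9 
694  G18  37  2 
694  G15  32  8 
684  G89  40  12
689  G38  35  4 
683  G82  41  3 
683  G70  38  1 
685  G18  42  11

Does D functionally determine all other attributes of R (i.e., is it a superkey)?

Yes

All 9 rows have distinct D values, so D → (all attributes) holds and D is a superkey.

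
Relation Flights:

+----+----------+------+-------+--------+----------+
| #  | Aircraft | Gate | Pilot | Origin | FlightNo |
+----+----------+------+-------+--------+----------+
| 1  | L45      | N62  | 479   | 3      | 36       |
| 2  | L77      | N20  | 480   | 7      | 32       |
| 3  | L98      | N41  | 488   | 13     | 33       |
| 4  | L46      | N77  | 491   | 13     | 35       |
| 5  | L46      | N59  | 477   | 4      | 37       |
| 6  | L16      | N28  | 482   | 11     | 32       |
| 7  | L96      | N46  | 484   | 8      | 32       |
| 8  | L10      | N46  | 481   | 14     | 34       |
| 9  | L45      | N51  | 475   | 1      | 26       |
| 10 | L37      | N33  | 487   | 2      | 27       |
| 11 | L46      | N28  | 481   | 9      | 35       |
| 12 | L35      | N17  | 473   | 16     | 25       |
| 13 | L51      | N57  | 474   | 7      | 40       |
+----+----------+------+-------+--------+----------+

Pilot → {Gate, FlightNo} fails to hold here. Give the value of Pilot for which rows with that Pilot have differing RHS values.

481

Pilot=479: row 1 → {Gate,FlightNo} = (N62, 36) ✓
Pilot=480: row 2 → {Gate,FlightNo} = (N20, 32) ✓
Pilot=488: row 3 → {Gate,FlightNo} = (N41, 33) ✓
Pilot=491: row 4 → {Gate,FlightNo} = (N77, 35) ✓
Pilot=477: row 5 → {Gate,FlightNo} = (N59, 37) ✓
Pilot=482: row 6 → {Gate,FlightNo} = (N28, 32) ✓
Pilot=484: row 7 → {Gate,FlightNo} = (N46, 32) ✓
Pilot=481: rows 8, 11 → {Gate,FlightNo} takes values {(N46, 34), (N28, 35)} — violation
Pilot=475: row 9 → {Gate,FlightNo} = (N51, 26) ✓
Pilot=487: row 10 → {Gate,FlightNo} = (N33, 27) ✓
Pilot=473: row 12 → {Gate,FlightNo} = (N17, 25) ✓
Pilot=474: row 13 → {Gate,FlightNo} = (N57, 40) ✓
The only Pilot value with inconsistent RHS is Pilot=481.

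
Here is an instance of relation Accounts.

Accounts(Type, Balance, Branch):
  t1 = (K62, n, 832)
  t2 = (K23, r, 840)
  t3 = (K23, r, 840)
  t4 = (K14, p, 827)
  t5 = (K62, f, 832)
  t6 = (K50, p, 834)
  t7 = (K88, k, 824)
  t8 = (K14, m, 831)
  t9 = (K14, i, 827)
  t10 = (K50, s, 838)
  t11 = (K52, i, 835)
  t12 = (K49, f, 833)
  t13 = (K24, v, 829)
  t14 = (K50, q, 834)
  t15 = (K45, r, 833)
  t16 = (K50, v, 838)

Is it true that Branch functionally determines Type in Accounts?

No

Branch=832: rows 1, 5 → Type = K62, K62 ✓
Branch=840: rows 2, 3 → Type = K23, K23 ✓
Branch=827: rows 4, 9 → Type = K14, K14 ✓
Branch=834: rows 6, 14 → Type = K50, K50 ✓
Branch=824: row 7 → Type = K88 ✓
Branch=831: row 8 → Type = K14 ✓
Branch=838: rows 10, 16 → Type = K50, K50 ✓
Branch=835: row 11 → Type = K52 ✓
Branch=833: rows 12, 15 → Type takes values {K49, K45} — violation
Branch=829: row 13 → Type = K24 ✓
Two rows agree on Branch but differ on Type, so Branch → Type does not hold.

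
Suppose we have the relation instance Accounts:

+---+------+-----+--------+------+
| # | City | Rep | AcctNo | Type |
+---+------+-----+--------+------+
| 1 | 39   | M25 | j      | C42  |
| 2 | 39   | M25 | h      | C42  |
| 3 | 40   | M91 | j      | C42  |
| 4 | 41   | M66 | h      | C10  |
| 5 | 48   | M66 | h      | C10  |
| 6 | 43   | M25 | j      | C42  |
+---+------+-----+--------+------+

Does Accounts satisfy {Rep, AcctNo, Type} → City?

(Rep=M25, AcctNo=j, Type=C42): rows 1, 6 → City takes values {39, 43} — violation
(Rep=M25, AcctNo=h, Type=C42): row 2 → City = 39 ✓
(Rep=M91, AcctNo=j, Type=C42): row 3 → City = 40 ✓
(Rep=M66, AcctNo=h, Type=C10): rows 4, 5 → City takes values {41, 48} — violation
Two rows agree on {Rep, AcctNo, Type} but differ on City, so {Rep, AcctNo, Type} → City does not hold.

No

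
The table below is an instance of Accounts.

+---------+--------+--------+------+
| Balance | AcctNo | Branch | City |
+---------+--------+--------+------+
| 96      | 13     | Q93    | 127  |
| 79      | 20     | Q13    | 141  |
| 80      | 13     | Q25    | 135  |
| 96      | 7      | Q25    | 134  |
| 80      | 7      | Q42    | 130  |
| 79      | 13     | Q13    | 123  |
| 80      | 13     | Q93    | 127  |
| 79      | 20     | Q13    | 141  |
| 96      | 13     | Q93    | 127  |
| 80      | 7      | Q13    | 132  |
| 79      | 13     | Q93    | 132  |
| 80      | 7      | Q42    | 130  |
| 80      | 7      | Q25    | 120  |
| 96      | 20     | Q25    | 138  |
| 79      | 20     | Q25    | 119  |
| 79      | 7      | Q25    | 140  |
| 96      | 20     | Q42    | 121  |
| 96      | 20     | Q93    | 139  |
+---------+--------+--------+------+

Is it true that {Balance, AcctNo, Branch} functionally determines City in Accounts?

(Balance=96, AcctNo=13, Branch=Q93): 2 rows → City = 127, 127 ✓
(Balance=79, AcctNo=20, Branch=Q13): 2 rows → City = 141, 141 ✓
(Balance=80, AcctNo=13, Branch=Q25): 1 row → City = 135 ✓
(Balance=96, AcctNo=7, Branch=Q25): 1 row → City = 134 ✓
(Balance=80, AcctNo=7, Branch=Q42): 2 rows → City = 130, 130 ✓
(Balance=79, AcctNo=13, Branch=Q13): 1 row → City = 123 ✓
(Balance=80, AcctNo=13, Branch=Q93): 1 row → City = 127 ✓
(Balance=80, AcctNo=7, Branch=Q13): 1 row → City = 132 ✓
(Balance=79, AcctNo=13, Branch=Q93): 1 row → City = 132 ✓
(Balance=80, AcctNo=7, Branch=Q25): 1 row → City = 120 ✓
(Balance=96, AcctNo=20, Branch=Q25): 1 row → City = 138 ✓
(Balance=79, AcctNo=20, Branch=Q25): 1 row → City = 119 ✓
(Balance=79, AcctNo=7, Branch=Q25): 1 row → City = 140 ✓
(Balance=96, AcctNo=20, Branch=Q42): 1 row → City = 121 ✓
(Balance=96, AcctNo=20, Branch=Q93): 1 row → City = 139 ✓
Every {Balance, AcctNo, Branch} value is associated with a single City value, so {Balance, AcctNo, Branch} -> City holds.

Yes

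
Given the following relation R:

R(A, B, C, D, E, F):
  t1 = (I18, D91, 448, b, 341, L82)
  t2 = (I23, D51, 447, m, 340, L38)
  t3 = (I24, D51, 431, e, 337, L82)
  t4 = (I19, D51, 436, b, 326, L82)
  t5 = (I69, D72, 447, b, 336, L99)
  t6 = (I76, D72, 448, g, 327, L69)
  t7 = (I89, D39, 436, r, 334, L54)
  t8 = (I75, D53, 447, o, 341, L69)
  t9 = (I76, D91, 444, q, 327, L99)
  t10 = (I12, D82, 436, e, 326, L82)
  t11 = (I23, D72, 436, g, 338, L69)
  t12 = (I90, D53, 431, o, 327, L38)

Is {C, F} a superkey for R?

No

Rows 4 and 10 have the same {C, F} value (C=436, F=L82) but are distinct tuples, so {C, F} does not determine every attribute — not a superkey.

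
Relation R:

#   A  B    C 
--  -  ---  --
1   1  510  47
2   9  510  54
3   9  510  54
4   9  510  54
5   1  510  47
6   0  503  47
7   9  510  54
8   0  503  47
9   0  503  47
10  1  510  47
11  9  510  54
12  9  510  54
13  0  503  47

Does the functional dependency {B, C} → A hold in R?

(B=510, C=47): rows 1, 5, 10 → A = 1, 1, 1 ✓
(B=510, C=54): rows 2, 3, 4, 7, 11, 12 → A = 9, 9, 9, 9, 9, 9 ✓
(B=503, C=47): rows 6, 8, 9, 13 → A = 0, 0, 0, 0 ✓
Every {B, C} value is associated with a single A value, so {B, C} → A holds.

Yes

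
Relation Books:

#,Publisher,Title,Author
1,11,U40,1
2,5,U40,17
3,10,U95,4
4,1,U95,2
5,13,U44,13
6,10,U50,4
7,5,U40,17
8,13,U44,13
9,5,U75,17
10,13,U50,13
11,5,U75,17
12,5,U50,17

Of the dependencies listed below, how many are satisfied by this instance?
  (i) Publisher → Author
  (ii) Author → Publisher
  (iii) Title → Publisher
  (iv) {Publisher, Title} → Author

3

(i) Publisher → Author: every LHS value maps to a single RHS value — holds.
(ii) Author → Publisher: every LHS value maps to a single RHS value — holds.
(iii) Title → Publisher: Title=U40: rows 1, 2, 7 → Publisher takes values {11, 5} — violation; Title=U95: rows 3, 4 → Publisher takes values {10, 1} — violation; Title=U50: rows 6, 10, 12 → Publisher takes values {10, 13, 5} — violation — fails.
(iv) {Publisher, Title} → Author: every LHS value maps to a single RHS value — holds.
3 of the 4 dependencies hold.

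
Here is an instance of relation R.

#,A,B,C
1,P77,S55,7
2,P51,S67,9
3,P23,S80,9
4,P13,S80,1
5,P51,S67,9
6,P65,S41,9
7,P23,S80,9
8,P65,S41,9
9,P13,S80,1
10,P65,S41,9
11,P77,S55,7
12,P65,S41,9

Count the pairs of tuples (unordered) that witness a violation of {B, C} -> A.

0

(B=S55, C=7): all 2 rows agree on A — 0 pairs.
(B=S67, C=9): all 2 rows agree on A — 0 pairs.
(B=S80, C=9): all 2 rows agree on A — 0 pairs.
(B=S80, C=1): all 2 rows agree on A — 0 pairs.
(B=S41, C=9): all 4 rows agree on A — 0 pairs.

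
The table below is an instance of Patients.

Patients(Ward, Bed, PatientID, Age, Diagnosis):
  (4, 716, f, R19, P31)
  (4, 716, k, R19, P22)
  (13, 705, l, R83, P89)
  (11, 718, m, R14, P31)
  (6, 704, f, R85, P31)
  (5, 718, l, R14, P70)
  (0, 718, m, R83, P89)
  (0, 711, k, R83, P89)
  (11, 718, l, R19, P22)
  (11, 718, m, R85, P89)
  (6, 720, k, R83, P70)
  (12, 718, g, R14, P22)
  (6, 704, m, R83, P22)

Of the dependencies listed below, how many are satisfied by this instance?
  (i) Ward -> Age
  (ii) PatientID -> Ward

(i) Ward -> Age: Ward=11: 3 rows → Age takes values {R14, R19, R85} — violation; Ward=6: 3 rows → Age takes values {R85, R83} — violation — fails.
(ii) PatientID -> Ward: PatientID=f: 2 rows → Ward takes values {4, 6} — violation; PatientID=k: 3 rows → Ward takes values {4, 0, 6} — violation; PatientID=l: 3 rows → Ward takes values {13, 5, 11} — violation; PatientID=m: 4 rows → Ward takes values {11, 0, 6} — violation — fails.
None of the 2 dependencies hold.

0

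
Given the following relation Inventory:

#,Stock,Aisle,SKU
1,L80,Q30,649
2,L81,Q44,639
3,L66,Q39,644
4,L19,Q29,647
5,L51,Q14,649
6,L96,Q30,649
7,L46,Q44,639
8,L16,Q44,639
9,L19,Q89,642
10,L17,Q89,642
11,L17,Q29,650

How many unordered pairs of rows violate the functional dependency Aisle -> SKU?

1

Aisle=Q30: all 2 rows agree on SKU — 0 pairs.
Aisle=Q44: all 3 rows agree on SKU — 0 pairs.
Aisle=Q29: violating pairs (4,11) — 1 pair.
Aisle=Q89: all 2 rows agree on SKU — 0 pairs.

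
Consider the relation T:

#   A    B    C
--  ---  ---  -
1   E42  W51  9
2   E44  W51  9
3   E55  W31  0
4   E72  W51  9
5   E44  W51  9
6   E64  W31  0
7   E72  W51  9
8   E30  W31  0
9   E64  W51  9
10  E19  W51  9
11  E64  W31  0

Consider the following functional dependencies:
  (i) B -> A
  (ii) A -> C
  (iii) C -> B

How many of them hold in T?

(i) B -> A: B=W51: rows 1, 2, 4, 5, 7, 9, 10 → A takes values {E42, E44, E72, E64, E19} — violation; B=W31: rows 3, 6, 8, 11 → A takes values {E55, E64, E30} — violation — fails.
(ii) A -> C: A=E64: rows 6, 9, 11 → C takes values {0, 9} — violation — fails.
(iii) C -> B: every LHS value maps to a single RHS value — holds.
1 of the 3 dependencies holds.

1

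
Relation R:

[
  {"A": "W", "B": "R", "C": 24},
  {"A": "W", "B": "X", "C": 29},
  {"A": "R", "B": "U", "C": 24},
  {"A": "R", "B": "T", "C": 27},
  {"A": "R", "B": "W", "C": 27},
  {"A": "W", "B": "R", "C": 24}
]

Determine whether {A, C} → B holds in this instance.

No

(A=W, C=24): 2 rows → B = R, R ✓
(A=W, C=29): 1 row → B = X ✓
(A=R, C=24): 1 row → B = U ✓
(A=R, C=27): 2 rows → B takes values {T, W} — violation
Two rows agree on {A, C} but differ on B, so {A, C} → B does not hold.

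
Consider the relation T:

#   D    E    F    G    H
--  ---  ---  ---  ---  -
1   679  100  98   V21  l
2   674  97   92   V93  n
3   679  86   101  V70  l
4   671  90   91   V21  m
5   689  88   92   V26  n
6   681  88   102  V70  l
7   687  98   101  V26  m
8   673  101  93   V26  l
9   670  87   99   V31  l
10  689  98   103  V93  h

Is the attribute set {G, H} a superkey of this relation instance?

No

Rows 3 and 6 have the same {G, H} value (G=V70, H=l) but are distinct tuples, so {G, H} does not determine every attribute — not a superkey.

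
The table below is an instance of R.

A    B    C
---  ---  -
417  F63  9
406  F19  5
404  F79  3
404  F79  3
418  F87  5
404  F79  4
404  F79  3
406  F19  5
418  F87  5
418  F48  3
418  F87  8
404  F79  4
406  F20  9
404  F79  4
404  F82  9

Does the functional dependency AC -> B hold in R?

(A=417, C=9): 1 row → B = F63 ✓
(A=406, C=5): 2 rows → B = F19, F19 ✓
(A=404, C=3): 3 rows → B = F79, F79, F79 ✓
(A=418, C=5): 2 rows → B = F87, F87 ✓
(A=404, C=4): 3 rows → B = F79, F79, F79 ✓
(A=418, C=3): 1 row → B = F48 ✓
(A=418, C=8): 1 row → B = F87 ✓
(A=406, C=9): 1 row → B = F20 ✓
(A=404, C=9): 1 row → B = F82 ✓
Every AC value is associated with a single B value, so AC -> B holds.

Yes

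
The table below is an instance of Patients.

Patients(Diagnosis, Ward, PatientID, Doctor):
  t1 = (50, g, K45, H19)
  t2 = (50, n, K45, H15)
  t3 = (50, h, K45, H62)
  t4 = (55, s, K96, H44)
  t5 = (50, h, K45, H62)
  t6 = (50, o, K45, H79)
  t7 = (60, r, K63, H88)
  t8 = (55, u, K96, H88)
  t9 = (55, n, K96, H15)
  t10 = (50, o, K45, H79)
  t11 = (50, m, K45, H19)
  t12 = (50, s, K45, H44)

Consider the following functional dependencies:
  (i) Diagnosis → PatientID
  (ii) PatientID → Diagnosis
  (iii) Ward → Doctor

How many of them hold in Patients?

3

(i) Diagnosis → PatientID: every LHS value maps to a single RHS value — holds.
(ii) PatientID → Diagnosis: every LHS value maps to a single RHS value — holds.
(iii) Ward → Doctor: every LHS value maps to a single RHS value — holds.
3 of the 3 dependencies hold.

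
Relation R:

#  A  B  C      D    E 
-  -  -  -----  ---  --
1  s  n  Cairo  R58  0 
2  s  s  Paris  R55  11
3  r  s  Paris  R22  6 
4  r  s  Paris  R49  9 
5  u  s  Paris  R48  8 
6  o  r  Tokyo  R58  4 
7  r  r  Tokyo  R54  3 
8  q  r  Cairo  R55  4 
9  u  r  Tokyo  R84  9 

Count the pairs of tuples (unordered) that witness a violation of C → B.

1

C=Cairo: violating pairs (1,8) — 1 pair.
C=Paris: all 4 rows agree on B — 0 pairs.
C=Tokyo: all 3 rows agree on B — 0 pairs.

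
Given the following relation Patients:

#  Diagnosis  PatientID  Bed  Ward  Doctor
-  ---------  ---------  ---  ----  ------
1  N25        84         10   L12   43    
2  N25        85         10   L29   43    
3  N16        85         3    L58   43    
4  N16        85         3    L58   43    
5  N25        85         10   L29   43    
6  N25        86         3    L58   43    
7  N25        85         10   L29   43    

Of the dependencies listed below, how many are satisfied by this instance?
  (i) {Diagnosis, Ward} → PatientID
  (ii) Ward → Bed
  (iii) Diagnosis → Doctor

3

(i) {Diagnosis, Ward} → PatientID: every LHS value maps to a single RHS value — holds.
(ii) Ward → Bed: every LHS value maps to a single RHS value — holds.
(iii) Diagnosis → Doctor: every LHS value maps to a single RHS value — holds.
3 of the 3 dependencies hold.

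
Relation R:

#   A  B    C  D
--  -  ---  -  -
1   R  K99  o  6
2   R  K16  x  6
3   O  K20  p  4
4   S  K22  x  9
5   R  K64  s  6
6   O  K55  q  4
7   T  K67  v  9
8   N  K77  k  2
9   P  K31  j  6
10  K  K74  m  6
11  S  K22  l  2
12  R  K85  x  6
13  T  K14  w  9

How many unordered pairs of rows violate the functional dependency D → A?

D=6: violating pairs (1,9), (1,10), (2,9), (2,10), (5,9), (5,10), (9,10), (9,12), (10,12) — 9 pairs.
D=4: all 2 rows agree on A — 0 pairs.
D=9: violating pairs (4,7), (4,13) — 2 pairs.
D=2: violating pairs (8,11) — 1 pair.

12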